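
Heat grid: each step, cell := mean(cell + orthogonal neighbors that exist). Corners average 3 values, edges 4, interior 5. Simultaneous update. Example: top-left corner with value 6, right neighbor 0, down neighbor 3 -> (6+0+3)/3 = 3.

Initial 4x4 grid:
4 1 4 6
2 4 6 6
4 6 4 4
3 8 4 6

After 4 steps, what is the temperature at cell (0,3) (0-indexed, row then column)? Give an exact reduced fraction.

Step 1: cell (0,3) = 16/3
Step 2: cell (0,3) = 181/36
Step 3: cell (0,3) = 2627/540
Step 4: cell (0,3) = 76601/16200
Full grid after step 4:
  231353/64800 16609/4320 19057/4320 76601/16200
  164341/43200 748811/180000 8231/1800 21121/4320
  104201/24000 16987/3750 877201/180000 107521/21600
  6241/1350 349253/72000 214643/43200 328363/64800

Answer: 76601/16200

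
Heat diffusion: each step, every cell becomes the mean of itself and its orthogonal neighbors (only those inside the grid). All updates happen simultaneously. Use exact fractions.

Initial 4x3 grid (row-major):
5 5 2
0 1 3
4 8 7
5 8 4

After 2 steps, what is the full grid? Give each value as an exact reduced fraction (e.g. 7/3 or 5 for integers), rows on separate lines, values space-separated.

Answer: 109/36 799/240 59/18
809/240 18/5 929/240
1081/240 5 1241/240
97/18 477/80 217/36

Derivation:
After step 1:
  10/3 13/4 10/3
  5/2 17/5 13/4
  17/4 28/5 11/2
  17/3 25/4 19/3
After step 2:
  109/36 799/240 59/18
  809/240 18/5 929/240
  1081/240 5 1241/240
  97/18 477/80 217/36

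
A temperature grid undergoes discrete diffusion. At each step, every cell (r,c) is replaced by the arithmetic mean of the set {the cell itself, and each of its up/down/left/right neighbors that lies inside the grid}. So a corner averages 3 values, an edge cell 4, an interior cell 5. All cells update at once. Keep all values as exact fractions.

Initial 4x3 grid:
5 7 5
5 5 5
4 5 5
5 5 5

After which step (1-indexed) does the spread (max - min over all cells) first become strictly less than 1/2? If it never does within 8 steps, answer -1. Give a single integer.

Step 1: max=17/3, min=14/3, spread=1
Step 2: max=667/120, min=569/120, spread=49/60
Step 3: max=5837/1080, min=5189/1080, spread=3/5
Step 4: max=2298763/432000, min=158111/32400, spread=571849/1296000
  -> spread < 1/2 first at step 4
Step 5: max=20523233/3888000, min=4765097/972000, spread=97523/259200
Step 6: max=1221054007/233280000, min=144119129/29160000, spread=302671/1036800
Step 7: max=72933957413/13996800000, min=8685956311/1749600000, spread=45950759/186624000
Step 8: max=4355531355967/839808000000, min=523635705449/104976000000, spread=443855233/2239488000

Answer: 4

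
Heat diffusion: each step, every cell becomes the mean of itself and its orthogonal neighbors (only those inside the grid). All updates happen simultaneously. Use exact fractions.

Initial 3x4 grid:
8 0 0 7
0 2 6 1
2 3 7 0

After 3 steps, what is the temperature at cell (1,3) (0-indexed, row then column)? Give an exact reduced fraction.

Answer: 22979/7200

Derivation:
Step 1: cell (1,3) = 7/2
Step 2: cell (1,3) = 361/120
Step 3: cell (1,3) = 22979/7200
Full grid after step 3:
  5587/2160 20089/7200 21469/7200 6517/2160
  9637/3600 16787/6000 18437/6000 22979/7200
  2861/1080 10607/3600 5761/1800 1753/540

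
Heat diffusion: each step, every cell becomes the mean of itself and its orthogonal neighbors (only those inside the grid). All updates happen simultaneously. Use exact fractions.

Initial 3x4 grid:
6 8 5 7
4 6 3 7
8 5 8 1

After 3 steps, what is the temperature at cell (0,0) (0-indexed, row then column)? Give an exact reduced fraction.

Step 1: cell (0,0) = 6
Step 2: cell (0,0) = 73/12
Step 3: cell (0,0) = 88/15
Full grid after step 3:
  88/15 287/48 4043/720 6139/1080
  4309/720 337/60 3379/600 7493/1440
  1559/270 833/144 3743/720 5659/1080

Answer: 88/15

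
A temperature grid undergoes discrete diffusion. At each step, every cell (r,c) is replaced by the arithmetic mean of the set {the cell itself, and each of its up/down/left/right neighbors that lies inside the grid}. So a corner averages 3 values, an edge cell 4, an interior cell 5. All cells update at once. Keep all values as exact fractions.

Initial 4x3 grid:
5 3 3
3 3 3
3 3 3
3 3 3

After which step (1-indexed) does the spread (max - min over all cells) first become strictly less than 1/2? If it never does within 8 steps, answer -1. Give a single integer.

Step 1: max=11/3, min=3, spread=2/3
Step 2: max=32/9, min=3, spread=5/9
Step 3: max=365/108, min=3, spread=41/108
  -> spread < 1/2 first at step 3
Step 4: max=43097/12960, min=3, spread=4217/12960
Step 5: max=2541949/777600, min=10879/3600, spread=38417/155520
Step 6: max=151168211/46656000, min=218597/72000, spread=1903471/9331200
Step 7: max=8999069089/2799360000, min=6595759/2160000, spread=18038617/111974400
Step 8: max=537152982851/167961600000, min=596126759/194400000, spread=883978523/6718464000

Answer: 3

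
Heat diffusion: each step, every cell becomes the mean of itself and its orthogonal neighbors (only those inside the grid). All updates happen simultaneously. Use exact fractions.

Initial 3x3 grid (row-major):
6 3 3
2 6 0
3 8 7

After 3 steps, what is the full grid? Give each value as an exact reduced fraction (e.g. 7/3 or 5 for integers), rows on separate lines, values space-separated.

After step 1:
  11/3 9/2 2
  17/4 19/5 4
  13/3 6 5
After step 2:
  149/36 419/120 7/2
  321/80 451/100 37/10
  175/36 287/60 5
After step 3:
  8383/2160 28153/7200 1283/360
  7009/1600 8199/2000 1671/400
  9833/2160 17239/3600 809/180

Answer: 8383/2160 28153/7200 1283/360
7009/1600 8199/2000 1671/400
9833/2160 17239/3600 809/180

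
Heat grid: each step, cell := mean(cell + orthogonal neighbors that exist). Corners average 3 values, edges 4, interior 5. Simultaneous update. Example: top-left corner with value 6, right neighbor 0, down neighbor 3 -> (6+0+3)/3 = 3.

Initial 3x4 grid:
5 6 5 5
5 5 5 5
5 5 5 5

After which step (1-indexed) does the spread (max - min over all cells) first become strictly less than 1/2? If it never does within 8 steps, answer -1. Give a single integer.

Answer: 1

Derivation:
Step 1: max=16/3, min=5, spread=1/3
  -> spread < 1/2 first at step 1
Step 2: max=631/120, min=5, spread=31/120
Step 3: max=5611/1080, min=5, spread=211/1080
Step 4: max=556897/108000, min=9047/1800, spread=14077/108000
Step 5: max=5000407/972000, min=543683/108000, spread=5363/48600
Step 6: max=149540809/29160000, min=302869/60000, spread=93859/1166400
Step 7: max=8958274481/1749600000, min=491336467/97200000, spread=4568723/69984000
Step 8: max=536660435629/104976000000, min=14761618889/2916000000, spread=8387449/167961600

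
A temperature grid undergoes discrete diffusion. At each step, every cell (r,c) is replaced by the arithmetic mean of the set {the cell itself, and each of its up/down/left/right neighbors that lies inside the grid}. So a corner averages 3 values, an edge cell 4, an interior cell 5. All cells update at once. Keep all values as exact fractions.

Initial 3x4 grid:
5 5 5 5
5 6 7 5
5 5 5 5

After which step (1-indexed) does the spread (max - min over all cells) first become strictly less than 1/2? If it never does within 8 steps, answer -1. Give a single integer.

Step 1: max=28/5, min=5, spread=3/5
Step 2: max=277/50, min=31/6, spread=28/75
  -> spread < 1/2 first at step 2
Step 3: max=12929/2400, min=25123/4800, spread=49/320
Step 4: max=322609/60000, min=227243/43200, spread=125887/1080000
Step 5: max=46302289/8640000, min=91183003/17280000, spread=56863/691200
Step 6: max=416271599/77760000, min=822883373/155520000, spread=386393/6220800
Step 7: max=166435876009/31104000000, min=329522334643/62208000000, spread=26795339/497664000
Step 8: max=9977532612131/1866240000000, min=19796283306137/3732480000000, spread=254051069/5971968000

Answer: 2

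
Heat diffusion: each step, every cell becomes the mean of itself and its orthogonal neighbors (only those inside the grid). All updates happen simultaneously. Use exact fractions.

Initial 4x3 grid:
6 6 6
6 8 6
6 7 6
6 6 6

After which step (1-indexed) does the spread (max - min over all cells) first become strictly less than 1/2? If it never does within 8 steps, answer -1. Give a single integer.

Step 1: max=33/5, min=6, spread=3/5
Step 2: max=327/50, min=37/6, spread=28/75
  -> spread < 1/2 first at step 2
Step 3: max=15329/2400, min=29923/4800, spread=49/320
Step 4: max=382609/60000, min=270443/43200, spread=125887/1080000
Step 5: max=54942289/8640000, min=108463003/17280000, spread=56863/691200
Step 6: max=494031599/77760000, min=978403373/155520000, spread=386393/6220800
Step 7: max=197539876009/31104000000, min=391730334643/62208000000, spread=26795339/497664000
Step 8: max=11843772612131/1866240000000, min=23528763306137/3732480000000, spread=254051069/5971968000

Answer: 2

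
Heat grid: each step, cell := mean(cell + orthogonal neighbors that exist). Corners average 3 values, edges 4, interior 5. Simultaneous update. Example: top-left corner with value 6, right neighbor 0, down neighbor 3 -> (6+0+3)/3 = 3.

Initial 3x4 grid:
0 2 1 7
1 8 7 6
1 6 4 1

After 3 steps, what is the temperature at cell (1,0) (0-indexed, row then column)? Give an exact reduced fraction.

Step 1: cell (1,0) = 5/2
Step 2: cell (1,0) = 329/120
Step 3: cell (1,0) = 4367/1440
Full grid after step 3:
  107/40 27/8 3049/720 9817/2160
  4367/1440 4541/1200 2669/600 13457/2880
  7363/2160 1153/288 6473/1440 4931/1080

Answer: 4367/1440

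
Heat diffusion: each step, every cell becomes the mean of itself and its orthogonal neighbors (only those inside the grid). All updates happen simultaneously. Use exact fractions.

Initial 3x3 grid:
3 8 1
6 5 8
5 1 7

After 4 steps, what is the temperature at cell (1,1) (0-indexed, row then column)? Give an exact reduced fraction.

Answer: 1786883/360000

Derivation:
Step 1: cell (1,1) = 28/5
Step 2: cell (1,1) = 487/100
Step 3: cell (1,1) = 30589/6000
Step 4: cell (1,1) = 1786883/360000
Full grid after step 4:
  160763/32400 4419359/864000 332701/64800
  4258609/864000 1786883/360000 164717/32000
  206609/43200 2134867/432000 648577/129600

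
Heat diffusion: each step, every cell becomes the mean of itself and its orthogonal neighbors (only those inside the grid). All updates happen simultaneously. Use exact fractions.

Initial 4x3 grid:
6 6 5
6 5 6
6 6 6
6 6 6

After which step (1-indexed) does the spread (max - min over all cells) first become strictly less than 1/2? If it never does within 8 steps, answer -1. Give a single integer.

Step 1: max=6, min=11/2, spread=1/2
Step 2: max=6, min=50/9, spread=4/9
  -> spread < 1/2 first at step 2
Step 3: max=2387/400, min=40891/7200, spread=83/288
Step 4: max=42809/7200, min=368431/64800, spread=337/1296
Step 5: max=2840449/480000, min=22267979/3888000, spread=7396579/38880000
Step 6: max=76536727/12960000, min=1339377961/233280000, spread=61253/373248
Step 7: max=4579321943/777600000, min=80631258599/13996800000, spread=14372291/111974400
Step 8: max=274300507837/46656000000, min=4847113427941/839808000000, spread=144473141/1343692800

Answer: 2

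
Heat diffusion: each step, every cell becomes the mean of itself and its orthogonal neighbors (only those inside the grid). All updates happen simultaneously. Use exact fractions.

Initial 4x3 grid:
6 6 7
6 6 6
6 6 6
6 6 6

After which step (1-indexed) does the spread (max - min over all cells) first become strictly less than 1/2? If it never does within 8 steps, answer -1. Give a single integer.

Answer: 1

Derivation:
Step 1: max=19/3, min=6, spread=1/3
  -> spread < 1/2 first at step 1
Step 2: max=113/18, min=6, spread=5/18
Step 3: max=1337/216, min=6, spread=41/216
Step 4: max=159737/25920, min=6, spread=4217/25920
Step 5: max=9540349/1555200, min=43279/7200, spread=38417/311040
Step 6: max=571072211/93312000, min=866597/144000, spread=1903471/18662400
Step 7: max=34193309089/5598720000, min=26035759/4320000, spread=18038617/223948800
Step 8: max=2048807382851/335923200000, min=2345726759/388800000, spread=883978523/13436928000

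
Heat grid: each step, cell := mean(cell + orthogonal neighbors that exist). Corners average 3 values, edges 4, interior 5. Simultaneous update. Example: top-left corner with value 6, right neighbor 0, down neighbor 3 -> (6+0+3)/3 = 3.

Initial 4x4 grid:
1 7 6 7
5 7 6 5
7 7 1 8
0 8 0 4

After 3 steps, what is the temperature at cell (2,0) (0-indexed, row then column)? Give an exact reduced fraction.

Answer: 11921/2400

Derivation:
Step 1: cell (2,0) = 19/4
Step 2: cell (2,0) = 83/16
Step 3: cell (2,0) = 11921/2400
Full grid after step 3:
  5617/1080 39059/7200 14041/2400 841/144
  37259/7200 3251/600 10843/2000 6733/1200
  11921/2400 9963/2000 483/100 5669/1200
  227/48 1791/400 5069/1200 757/180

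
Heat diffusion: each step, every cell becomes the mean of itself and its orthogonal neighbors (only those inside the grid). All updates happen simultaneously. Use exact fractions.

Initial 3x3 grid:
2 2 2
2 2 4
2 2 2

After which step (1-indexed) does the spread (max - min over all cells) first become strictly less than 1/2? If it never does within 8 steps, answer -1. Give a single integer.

Step 1: max=8/3, min=2, spread=2/3
Step 2: max=307/120, min=2, spread=67/120
Step 3: max=2597/1080, min=207/100, spread=1807/5400
  -> spread < 1/2 first at step 3
Step 4: max=1021963/432000, min=5761/2700, spread=33401/144000
Step 5: max=9005933/3888000, min=583391/270000, spread=3025513/19440000
Step 6: max=3575326867/1555200000, min=31555949/14400000, spread=53531/497664
Step 7: max=212656925849/93312000000, min=8567116051/3888000000, spread=450953/5971968
Step 8: max=12706343560603/5598720000000, min=1034128610519/466560000000, spread=3799043/71663616

Answer: 3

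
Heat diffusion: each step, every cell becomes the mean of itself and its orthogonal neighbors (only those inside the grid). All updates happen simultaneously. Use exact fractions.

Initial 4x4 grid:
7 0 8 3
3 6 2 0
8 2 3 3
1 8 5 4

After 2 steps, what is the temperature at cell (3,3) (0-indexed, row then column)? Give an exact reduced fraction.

Answer: 23/6

Derivation:
Step 1: cell (3,3) = 4
Step 2: cell (3,3) = 23/6
Full grid after step 2:
  175/36 433/120 479/120 107/36
  463/120 461/100 293/100 359/120
  617/120 37/10 197/50 23/8
  79/18 301/60 4 23/6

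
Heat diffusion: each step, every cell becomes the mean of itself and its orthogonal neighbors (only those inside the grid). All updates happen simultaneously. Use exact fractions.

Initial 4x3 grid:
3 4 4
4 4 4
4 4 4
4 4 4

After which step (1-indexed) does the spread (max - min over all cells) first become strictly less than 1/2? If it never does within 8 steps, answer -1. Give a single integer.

Step 1: max=4, min=11/3, spread=1/3
  -> spread < 1/2 first at step 1
Step 2: max=4, min=67/18, spread=5/18
Step 3: max=4, min=823/216, spread=41/216
Step 4: max=4, min=99463/25920, spread=4217/25920
Step 5: max=28721/7200, min=6011651/1555200, spread=38417/311040
Step 6: max=573403/144000, min=362047789/93312000, spread=1903471/18662400
Step 7: max=17164241/4320000, min=21793890911/5598720000, spread=18038617/223948800
Step 8: max=1542273241/388800000, min=1310424617149/335923200000, spread=883978523/13436928000

Answer: 1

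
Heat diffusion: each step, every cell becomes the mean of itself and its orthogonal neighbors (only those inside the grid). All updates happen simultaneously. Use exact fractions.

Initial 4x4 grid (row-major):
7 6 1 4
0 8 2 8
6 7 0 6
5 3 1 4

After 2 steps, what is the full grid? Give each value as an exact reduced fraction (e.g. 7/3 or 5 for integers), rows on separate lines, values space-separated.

After step 1:
  13/3 11/2 13/4 13/3
  21/4 23/5 19/5 5
  9/2 24/5 16/5 9/2
  14/3 4 2 11/3
After step 2:
  181/36 1061/240 1013/240 151/36
  1121/240 479/100 397/100 529/120
  1153/240 211/50 183/50 491/120
  79/18 58/15 193/60 61/18

Answer: 181/36 1061/240 1013/240 151/36
1121/240 479/100 397/100 529/120
1153/240 211/50 183/50 491/120
79/18 58/15 193/60 61/18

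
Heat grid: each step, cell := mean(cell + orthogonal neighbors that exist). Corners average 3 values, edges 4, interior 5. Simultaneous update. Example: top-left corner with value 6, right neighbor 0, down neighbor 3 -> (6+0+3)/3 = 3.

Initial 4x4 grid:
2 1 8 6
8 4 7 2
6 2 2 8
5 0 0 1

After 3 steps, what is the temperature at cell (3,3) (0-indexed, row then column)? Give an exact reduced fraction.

Answer: 1033/360

Derivation:
Step 1: cell (3,3) = 3
Step 2: cell (3,3) = 7/3
Step 3: cell (3,3) = 1033/360
Full grid after step 3:
  4697/1080 31273/7200 35033/7200 10841/2160
  30613/7200 12857/3000 25787/6000 17119/3600
  5729/1440 4121/1200 709/200 4217/1200
  7183/2160 211/72 497/200 1033/360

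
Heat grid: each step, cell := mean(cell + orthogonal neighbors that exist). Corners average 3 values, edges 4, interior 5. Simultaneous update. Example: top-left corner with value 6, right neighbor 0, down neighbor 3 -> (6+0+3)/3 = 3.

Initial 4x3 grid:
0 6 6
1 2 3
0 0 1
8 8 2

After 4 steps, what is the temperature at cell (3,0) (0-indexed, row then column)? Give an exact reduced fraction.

Step 1: cell (3,0) = 16/3
Step 2: cell (3,0) = 145/36
Step 3: cell (3,0) = 3811/1080
Step 4: cell (3,0) = 210731/64800
Full grid after step 4:
  166061/64800 1232149/432000 7393/2400
  137483/54000 489641/180000 13259/4500
  77089/27000 174197/60000 19991/6750
  210731/64800 52117/16000 205681/64800

Answer: 210731/64800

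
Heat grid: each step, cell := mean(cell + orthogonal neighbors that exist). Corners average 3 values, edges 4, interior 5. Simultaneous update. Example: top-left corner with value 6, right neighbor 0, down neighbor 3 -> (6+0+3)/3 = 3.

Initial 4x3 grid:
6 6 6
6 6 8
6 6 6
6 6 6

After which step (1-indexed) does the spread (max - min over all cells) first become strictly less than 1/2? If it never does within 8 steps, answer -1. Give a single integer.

Step 1: max=20/3, min=6, spread=2/3
Step 2: max=391/60, min=6, spread=31/60
Step 3: max=3451/540, min=6, spread=211/540
  -> spread < 1/2 first at step 3
Step 4: max=340897/54000, min=5447/900, spread=14077/54000
Step 5: max=3056407/486000, min=327683/54000, spread=5363/24300
Step 6: max=91220809/14580000, min=182869/30000, spread=93859/583200
Step 7: max=5459074481/874800000, min=296936467/48600000, spread=4568723/34992000
Step 8: max=326708435629/52488000000, min=8929618889/1458000000, spread=8387449/83980800

Answer: 3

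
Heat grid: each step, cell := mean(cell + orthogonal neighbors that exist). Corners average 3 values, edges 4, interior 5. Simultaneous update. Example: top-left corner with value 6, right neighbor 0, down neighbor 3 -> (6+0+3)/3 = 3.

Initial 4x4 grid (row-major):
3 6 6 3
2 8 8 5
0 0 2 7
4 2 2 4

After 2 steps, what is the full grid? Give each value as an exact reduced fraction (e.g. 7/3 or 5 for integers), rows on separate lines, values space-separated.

After step 1:
  11/3 23/4 23/4 14/3
  13/4 24/5 29/5 23/4
  3/2 12/5 19/5 9/2
  2 2 5/2 13/3
After step 2:
  38/9 599/120 659/120 97/18
  793/240 22/5 259/50 1243/240
  183/80 29/10 19/5 1103/240
  11/6 89/40 379/120 34/9

Answer: 38/9 599/120 659/120 97/18
793/240 22/5 259/50 1243/240
183/80 29/10 19/5 1103/240
11/6 89/40 379/120 34/9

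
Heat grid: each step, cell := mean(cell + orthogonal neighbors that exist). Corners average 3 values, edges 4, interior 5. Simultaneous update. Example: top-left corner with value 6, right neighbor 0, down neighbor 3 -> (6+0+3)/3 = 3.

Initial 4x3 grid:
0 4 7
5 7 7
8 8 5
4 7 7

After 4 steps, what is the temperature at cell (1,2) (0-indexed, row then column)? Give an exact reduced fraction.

Step 1: cell (1,2) = 13/2
Step 2: cell (1,2) = 509/80
Step 3: cell (1,2) = 4903/800
Step 4: cell (1,2) = 144331/24000
Full grid after step 4:
  27361/5400 766501/144000 60947/10800
  131081/24000 114773/20000 144331/24000
  1298609/216000 1121407/180000 1380359/216000
  101963/16200 2781713/432000 211501/32400

Answer: 144331/24000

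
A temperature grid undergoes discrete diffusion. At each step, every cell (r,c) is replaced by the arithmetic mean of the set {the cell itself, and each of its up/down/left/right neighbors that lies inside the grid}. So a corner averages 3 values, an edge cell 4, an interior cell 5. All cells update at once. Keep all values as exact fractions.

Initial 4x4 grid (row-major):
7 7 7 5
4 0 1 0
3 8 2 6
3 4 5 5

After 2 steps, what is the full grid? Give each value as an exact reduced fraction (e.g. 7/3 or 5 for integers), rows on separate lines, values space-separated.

Answer: 59/12 81/16 65/16 4
9/2 363/100 92/25 49/16
221/60 213/50 341/100 959/240
77/18 59/15 281/60 151/36

Derivation:
After step 1:
  6 21/4 5 4
  7/2 4 2 3
  9/2 17/5 22/5 13/4
  10/3 5 4 16/3
After step 2:
  59/12 81/16 65/16 4
  9/2 363/100 92/25 49/16
  221/60 213/50 341/100 959/240
  77/18 59/15 281/60 151/36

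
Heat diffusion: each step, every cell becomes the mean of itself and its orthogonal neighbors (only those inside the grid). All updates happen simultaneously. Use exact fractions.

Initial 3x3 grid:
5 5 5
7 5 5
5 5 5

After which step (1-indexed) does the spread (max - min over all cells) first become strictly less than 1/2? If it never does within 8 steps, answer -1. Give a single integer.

Step 1: max=17/3, min=5, spread=2/3
Step 2: max=667/120, min=5, spread=67/120
Step 3: max=5837/1080, min=507/100, spread=1807/5400
  -> spread < 1/2 first at step 3
Step 4: max=2317963/432000, min=13861/2700, spread=33401/144000
Step 5: max=20669933/3888000, min=1393391/270000, spread=3025513/19440000
Step 6: max=8240926867/1555200000, min=74755949/14400000, spread=53531/497664
Step 7: max=492592925849/93312000000, min=20231116051/3888000000, spread=450953/5971968
Step 8: max=29502503560603/5598720000000, min=2433808610519/466560000000, spread=3799043/71663616

Answer: 3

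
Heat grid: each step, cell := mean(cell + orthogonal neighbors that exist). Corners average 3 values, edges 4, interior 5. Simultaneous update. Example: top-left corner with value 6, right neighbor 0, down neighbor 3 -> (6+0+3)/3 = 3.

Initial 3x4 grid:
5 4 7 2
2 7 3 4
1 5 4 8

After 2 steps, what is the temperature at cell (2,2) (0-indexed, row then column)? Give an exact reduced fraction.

Answer: 235/48

Derivation:
Step 1: cell (2,2) = 5
Step 2: cell (2,2) = 235/48
Full grid after step 2:
  79/18 1057/240 229/48 151/36
  857/240 459/100 449/100 227/48
  32/9 967/240 235/48 175/36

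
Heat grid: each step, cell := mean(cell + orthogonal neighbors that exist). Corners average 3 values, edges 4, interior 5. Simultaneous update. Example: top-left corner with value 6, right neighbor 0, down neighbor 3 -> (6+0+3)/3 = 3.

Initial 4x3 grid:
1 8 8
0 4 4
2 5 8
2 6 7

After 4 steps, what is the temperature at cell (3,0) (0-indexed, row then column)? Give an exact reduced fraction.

Answer: 65603/16200

Derivation:
Step 1: cell (3,0) = 10/3
Step 2: cell (3,0) = 127/36
Step 3: cell (3,0) = 421/108
Step 4: cell (3,0) = 65603/16200
Full grid after step 4:
  168233/43200 3931891/864000 676199/129600
  134749/36000 1630229/360000 567497/108000
  415987/108000 411601/90000 64193/12000
  65603/16200 1025309/216000 57677/10800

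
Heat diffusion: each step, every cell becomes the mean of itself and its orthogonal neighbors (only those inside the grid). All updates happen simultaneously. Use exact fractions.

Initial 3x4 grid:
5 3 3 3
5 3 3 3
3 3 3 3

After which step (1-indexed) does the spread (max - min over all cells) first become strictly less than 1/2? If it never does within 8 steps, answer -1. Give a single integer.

Answer: 6

Derivation:
Step 1: max=13/3, min=3, spread=4/3
Step 2: max=71/18, min=3, spread=17/18
Step 3: max=4087/1080, min=3, spread=847/1080
Step 4: max=59231/16200, min=683/225, spread=2011/3240
Step 5: max=6962783/1944000, min=165713/54000, spread=199423/388800
Step 6: max=410824867/116640000, min=3355249/1080000, spread=1938319/4665600
  -> spread < 1/2 first at step 6
Step 7: max=24356877053/6998400000, min=305044199/97200000, spread=95747789/279936000
Step 8: max=1447281255127/419904000000, min=18469143941/5832000000, spread=940023131/3359232000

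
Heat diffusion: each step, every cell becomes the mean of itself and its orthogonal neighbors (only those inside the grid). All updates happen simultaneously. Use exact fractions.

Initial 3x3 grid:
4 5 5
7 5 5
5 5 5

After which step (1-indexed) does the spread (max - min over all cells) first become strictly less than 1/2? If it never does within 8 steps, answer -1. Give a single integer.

Answer: 2

Derivation:
Step 1: max=17/3, min=19/4, spread=11/12
Step 2: max=433/80, min=59/12, spread=119/240
  -> spread < 1/2 first at step 2
Step 3: max=11509/2160, min=6029/1200, spread=821/2700
Step 4: max=1509577/288000, min=217831/43200, spread=172111/864000
Step 5: max=40651621/7776000, min=13191457/2592000, spread=4309/31104
Step 6: max=2424983987/466560000, min=264401693/51840000, spread=36295/373248
Step 7: max=145205423989/27993600000, min=47764780913/9331200000, spread=305773/4478976
Step 8: max=8691828987683/1679616000000, min=2870443506311/559872000000, spread=2575951/53747712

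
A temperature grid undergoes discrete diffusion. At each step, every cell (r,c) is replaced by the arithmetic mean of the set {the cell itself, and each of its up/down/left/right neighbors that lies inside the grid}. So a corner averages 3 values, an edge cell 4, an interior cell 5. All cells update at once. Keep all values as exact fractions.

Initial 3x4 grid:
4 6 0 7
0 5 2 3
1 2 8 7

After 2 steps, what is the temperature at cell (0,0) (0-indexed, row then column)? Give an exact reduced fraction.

Answer: 115/36

Derivation:
Step 1: cell (0,0) = 10/3
Step 2: cell (0,0) = 115/36
Full grid after step 2:
  115/36 83/24 433/120 71/18
  59/24 337/100 397/100 1061/240
  5/2 51/16 367/80 31/6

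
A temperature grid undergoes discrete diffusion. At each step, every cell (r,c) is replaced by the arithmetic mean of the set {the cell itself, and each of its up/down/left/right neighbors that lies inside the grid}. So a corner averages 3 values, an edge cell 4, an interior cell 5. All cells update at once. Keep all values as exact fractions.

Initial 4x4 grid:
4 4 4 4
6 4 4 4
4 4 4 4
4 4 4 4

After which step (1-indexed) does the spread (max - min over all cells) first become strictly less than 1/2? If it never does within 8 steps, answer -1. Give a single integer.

Step 1: max=14/3, min=4, spread=2/3
Step 2: max=271/60, min=4, spread=31/60
Step 3: max=2371/540, min=4, spread=211/540
  -> spread < 1/2 first at step 3
Step 4: max=232843/54000, min=4, spread=16843/54000
Step 5: max=2082643/486000, min=18079/4500, spread=130111/486000
Step 6: max=61962367/14580000, min=1087159/270000, spread=3255781/14580000
Step 7: max=1849953691/437400000, min=1091107/270000, spread=82360351/437400000
Step 8: max=55239316891/13122000000, min=196906441/48600000, spread=2074577821/13122000000

Answer: 3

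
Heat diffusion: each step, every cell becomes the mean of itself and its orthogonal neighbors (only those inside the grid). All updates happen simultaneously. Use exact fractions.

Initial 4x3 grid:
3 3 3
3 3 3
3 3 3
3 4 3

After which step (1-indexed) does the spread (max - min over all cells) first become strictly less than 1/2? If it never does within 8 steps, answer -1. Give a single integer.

Answer: 1

Derivation:
Step 1: max=10/3, min=3, spread=1/3
  -> spread < 1/2 first at step 1
Step 2: max=787/240, min=3, spread=67/240
Step 3: max=6917/2160, min=3, spread=437/2160
Step 4: max=2749531/864000, min=3009/1000, spread=29951/172800
Step 5: max=24543821/7776000, min=10204/3375, spread=206761/1555200
Step 6: max=9787395571/3110400000, min=16365671/5400000, spread=14430763/124416000
Step 7: max=584979741689/186624000000, min=1313652727/432000000, spread=139854109/1492992000
Step 8: max=35014791890251/11197440000000, min=118491228977/38880000000, spread=7114543559/89579520000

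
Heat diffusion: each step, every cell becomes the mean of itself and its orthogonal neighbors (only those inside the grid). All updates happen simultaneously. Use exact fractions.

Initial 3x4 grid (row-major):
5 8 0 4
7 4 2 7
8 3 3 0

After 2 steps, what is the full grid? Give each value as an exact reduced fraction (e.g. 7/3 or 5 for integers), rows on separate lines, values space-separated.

After step 1:
  20/3 17/4 7/2 11/3
  6 24/5 16/5 13/4
  6 9/2 2 10/3
After step 2:
  203/36 1153/240 877/240 125/36
  88/15 91/20 67/20 269/80
  11/2 173/40 391/120 103/36

Answer: 203/36 1153/240 877/240 125/36
88/15 91/20 67/20 269/80
11/2 173/40 391/120 103/36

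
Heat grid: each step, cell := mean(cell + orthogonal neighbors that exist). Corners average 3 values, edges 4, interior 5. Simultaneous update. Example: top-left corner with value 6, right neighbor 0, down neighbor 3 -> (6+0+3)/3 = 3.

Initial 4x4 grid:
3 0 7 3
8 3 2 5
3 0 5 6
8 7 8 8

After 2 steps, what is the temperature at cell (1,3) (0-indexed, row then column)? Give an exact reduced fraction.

Step 1: cell (1,3) = 4
Step 2: cell (1,3) = 97/20
Full grid after step 2:
  67/18 751/240 313/80 4
  229/60 181/50 91/25 97/20
  93/20 209/50 126/25 323/60
  11/2 447/80 1457/240 61/9

Answer: 97/20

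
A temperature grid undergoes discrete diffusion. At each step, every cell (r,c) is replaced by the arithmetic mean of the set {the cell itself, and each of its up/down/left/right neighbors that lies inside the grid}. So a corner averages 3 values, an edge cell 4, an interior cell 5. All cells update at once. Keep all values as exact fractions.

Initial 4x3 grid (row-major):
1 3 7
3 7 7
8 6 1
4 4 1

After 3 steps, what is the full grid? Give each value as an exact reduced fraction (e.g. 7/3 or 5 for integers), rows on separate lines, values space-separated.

After step 1:
  7/3 9/2 17/3
  19/4 26/5 11/2
  21/4 26/5 15/4
  16/3 15/4 2
After step 2:
  139/36 177/40 47/9
  263/60 503/100 1207/240
  77/15 463/100 329/80
  43/9 977/240 19/6
After step 3:
  4561/1080 11123/2400 10567/2160
  16567/3600 9399/2000 34909/7200
  2129/450 6893/1500 10163/2400
  10067/2160 59923/14400 227/60

Answer: 4561/1080 11123/2400 10567/2160
16567/3600 9399/2000 34909/7200
2129/450 6893/1500 10163/2400
10067/2160 59923/14400 227/60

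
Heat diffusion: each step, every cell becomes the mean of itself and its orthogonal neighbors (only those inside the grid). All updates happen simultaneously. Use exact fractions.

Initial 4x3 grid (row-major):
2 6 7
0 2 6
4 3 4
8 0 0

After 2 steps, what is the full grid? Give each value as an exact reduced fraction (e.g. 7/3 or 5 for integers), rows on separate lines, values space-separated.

After step 1:
  8/3 17/4 19/3
  2 17/5 19/4
  15/4 13/5 13/4
  4 11/4 4/3
After step 2:
  107/36 333/80 46/9
  709/240 17/5 133/30
  247/80 63/20 179/60
  7/2 641/240 22/9

Answer: 107/36 333/80 46/9
709/240 17/5 133/30
247/80 63/20 179/60
7/2 641/240 22/9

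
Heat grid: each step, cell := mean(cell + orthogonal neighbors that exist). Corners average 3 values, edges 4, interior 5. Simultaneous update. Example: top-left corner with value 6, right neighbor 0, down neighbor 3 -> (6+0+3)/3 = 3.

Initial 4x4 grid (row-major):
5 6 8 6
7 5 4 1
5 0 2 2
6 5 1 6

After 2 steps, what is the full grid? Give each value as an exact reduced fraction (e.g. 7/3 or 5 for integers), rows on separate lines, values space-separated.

After step 1:
  6 6 6 5
  11/2 22/5 4 13/4
  9/2 17/5 9/5 11/4
  16/3 3 7/2 3
After step 2:
  35/6 28/5 21/4 19/4
  51/10 233/50 389/100 15/4
  281/60 171/50 309/100 27/10
  77/18 457/120 113/40 37/12

Answer: 35/6 28/5 21/4 19/4
51/10 233/50 389/100 15/4
281/60 171/50 309/100 27/10
77/18 457/120 113/40 37/12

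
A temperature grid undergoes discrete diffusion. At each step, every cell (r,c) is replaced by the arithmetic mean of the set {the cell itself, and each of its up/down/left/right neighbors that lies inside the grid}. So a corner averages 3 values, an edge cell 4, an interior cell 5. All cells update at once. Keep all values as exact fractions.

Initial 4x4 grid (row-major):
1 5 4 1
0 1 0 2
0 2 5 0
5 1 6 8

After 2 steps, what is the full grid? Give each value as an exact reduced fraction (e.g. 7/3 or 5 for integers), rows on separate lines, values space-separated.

Answer: 7/4 177/80 599/240 67/36
117/80 181/100 197/100 277/120
121/80 9/4 311/100 353/120
29/12 123/40 473/120 161/36

Derivation:
After step 1:
  2 11/4 5/2 7/3
  1/2 8/5 12/5 3/4
  7/4 9/5 13/5 15/4
  2 7/2 5 14/3
After step 2:
  7/4 177/80 599/240 67/36
  117/80 181/100 197/100 277/120
  121/80 9/4 311/100 353/120
  29/12 123/40 473/120 161/36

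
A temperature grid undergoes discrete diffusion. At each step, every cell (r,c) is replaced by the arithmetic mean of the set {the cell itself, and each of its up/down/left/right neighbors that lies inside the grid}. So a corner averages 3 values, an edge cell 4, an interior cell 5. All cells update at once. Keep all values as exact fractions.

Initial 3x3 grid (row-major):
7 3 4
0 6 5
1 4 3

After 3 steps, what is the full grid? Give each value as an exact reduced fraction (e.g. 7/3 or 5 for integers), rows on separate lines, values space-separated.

After step 1:
  10/3 5 4
  7/2 18/5 9/2
  5/3 7/2 4
After step 2:
  71/18 239/60 9/2
  121/40 201/50 161/40
  26/9 383/120 4
After step 3:
  3943/1080 14803/3600 1501/360
  8327/2400 3649/1000 3309/800
  1639/540 25381/7200 673/180

Answer: 3943/1080 14803/3600 1501/360
8327/2400 3649/1000 3309/800
1639/540 25381/7200 673/180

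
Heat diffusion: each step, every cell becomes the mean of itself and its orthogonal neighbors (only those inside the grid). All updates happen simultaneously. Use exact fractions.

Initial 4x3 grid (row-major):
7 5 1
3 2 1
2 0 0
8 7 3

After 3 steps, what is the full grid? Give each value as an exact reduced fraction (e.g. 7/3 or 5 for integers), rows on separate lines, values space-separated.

After step 1:
  5 15/4 7/3
  7/2 11/5 1
  13/4 11/5 1
  17/3 9/2 10/3
After step 2:
  49/12 797/240 85/36
  279/80 253/100 49/30
  877/240 263/100 113/60
  161/36 157/40 53/18
After step 3:
  1307/360 44263/14400 5267/2160
  2751/800 8161/3000 7567/3600
  25639/7200 5849/2000 4091/1800
  8677/2160 8383/2400 3151/1080

Answer: 1307/360 44263/14400 5267/2160
2751/800 8161/3000 7567/3600
25639/7200 5849/2000 4091/1800
8677/2160 8383/2400 3151/1080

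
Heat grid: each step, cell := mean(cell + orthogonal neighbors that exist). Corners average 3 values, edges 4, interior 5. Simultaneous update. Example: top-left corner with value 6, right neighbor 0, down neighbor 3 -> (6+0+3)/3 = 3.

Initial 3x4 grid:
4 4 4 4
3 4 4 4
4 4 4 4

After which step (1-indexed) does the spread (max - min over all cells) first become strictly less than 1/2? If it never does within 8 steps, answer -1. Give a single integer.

Step 1: max=4, min=11/3, spread=1/3
  -> spread < 1/2 first at step 1
Step 2: max=4, min=893/240, spread=67/240
Step 3: max=4, min=8203/2160, spread=437/2160
Step 4: max=3991/1000, min=3298469/864000, spread=29951/172800
Step 5: max=13421/3375, min=29888179/7776000, spread=206761/1555200
Step 6: max=21434329/5400000, min=11985404429/3110400000, spread=14430763/124416000
Step 7: max=1710347273/432000000, min=721388258311/186624000000, spread=139854109/1492992000
Step 8: max=153668771023/38880000000, min=43367288109749/11197440000000, spread=7114543559/89579520000

Answer: 1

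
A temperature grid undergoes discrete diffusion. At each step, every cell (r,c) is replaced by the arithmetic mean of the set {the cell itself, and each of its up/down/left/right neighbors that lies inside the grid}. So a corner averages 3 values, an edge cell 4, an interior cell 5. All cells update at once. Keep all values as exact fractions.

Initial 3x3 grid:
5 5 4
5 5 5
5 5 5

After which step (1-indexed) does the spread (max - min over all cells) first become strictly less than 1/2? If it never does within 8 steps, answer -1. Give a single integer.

Answer: 1

Derivation:
Step 1: max=5, min=14/3, spread=1/3
  -> spread < 1/2 first at step 1
Step 2: max=5, min=85/18, spread=5/18
Step 3: max=5, min=1039/216, spread=41/216
Step 4: max=1789/360, min=62669/12960, spread=347/2592
Step 5: max=17843/3600, min=3781063/777600, spread=2921/31104
Step 6: max=2134517/432000, min=227451461/46656000, spread=24611/373248
Step 7: max=47943259/9720000, min=13678077967/2799360000, spread=207329/4478976
Step 8: max=2553198401/518400000, min=821778047549/167961600000, spread=1746635/53747712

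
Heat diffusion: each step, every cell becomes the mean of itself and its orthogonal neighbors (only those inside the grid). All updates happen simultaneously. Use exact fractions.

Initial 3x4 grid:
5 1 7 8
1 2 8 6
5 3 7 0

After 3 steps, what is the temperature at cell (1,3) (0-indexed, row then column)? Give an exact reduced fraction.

Step 1: cell (1,3) = 11/2
Step 2: cell (1,3) = 137/24
Step 3: cell (1,3) = 1559/288
Full grid after step 3:
  88/27 5983/1440 165/32 281/48
  9761/2880 4657/1200 1513/300 1559/288
  121/36 1921/480 1313/288 2197/432

Answer: 1559/288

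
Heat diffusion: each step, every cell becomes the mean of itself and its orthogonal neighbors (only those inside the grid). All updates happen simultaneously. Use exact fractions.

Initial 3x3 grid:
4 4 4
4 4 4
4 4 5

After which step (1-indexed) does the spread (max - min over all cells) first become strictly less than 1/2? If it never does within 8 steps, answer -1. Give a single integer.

Answer: 1

Derivation:
Step 1: max=13/3, min=4, spread=1/3
  -> spread < 1/2 first at step 1
Step 2: max=77/18, min=4, spread=5/18
Step 3: max=905/216, min=4, spread=41/216
Step 4: max=53971/12960, min=1451/360, spread=347/2592
Step 5: max=3217337/777600, min=14557/3600, spread=2921/31104
Step 6: max=192452539/46656000, min=1753483/432000, spread=24611/373248
Step 7: max=11516162033/2799360000, min=39536741/9720000, spread=207329/4478976
Step 8: max=689876352451/167961600000, min=2112401599/518400000, spread=1746635/53747712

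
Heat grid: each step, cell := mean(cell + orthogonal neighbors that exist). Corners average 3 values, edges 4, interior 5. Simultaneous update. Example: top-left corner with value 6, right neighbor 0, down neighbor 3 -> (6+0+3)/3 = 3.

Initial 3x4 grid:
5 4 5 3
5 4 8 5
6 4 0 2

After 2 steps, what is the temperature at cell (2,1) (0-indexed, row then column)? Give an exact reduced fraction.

Step 1: cell (2,1) = 7/2
Step 2: cell (2,1) = 17/4
Full grid after step 2:
  85/18 115/24 547/120 83/18
  59/12 112/25 112/25 467/120
  9/2 17/4 103/30 31/9

Answer: 17/4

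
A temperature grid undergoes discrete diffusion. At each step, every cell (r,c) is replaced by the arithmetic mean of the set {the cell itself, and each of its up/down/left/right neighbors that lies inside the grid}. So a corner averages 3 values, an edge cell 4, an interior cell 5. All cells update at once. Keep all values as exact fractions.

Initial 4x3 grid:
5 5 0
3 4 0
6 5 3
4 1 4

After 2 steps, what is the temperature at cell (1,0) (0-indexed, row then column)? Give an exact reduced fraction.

Step 1: cell (1,0) = 9/2
Step 2: cell (1,0) = 251/60
Full grid after step 2:
  37/9 129/40 83/36
  251/60 339/100 589/240
  247/60 91/25 673/240
  35/9 409/120 55/18

Answer: 251/60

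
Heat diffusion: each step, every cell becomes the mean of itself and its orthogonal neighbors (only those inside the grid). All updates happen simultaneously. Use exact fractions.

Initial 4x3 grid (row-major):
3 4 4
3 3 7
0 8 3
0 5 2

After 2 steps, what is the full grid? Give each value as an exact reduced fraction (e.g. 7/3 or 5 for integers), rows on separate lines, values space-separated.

Answer: 109/36 101/24 17/4
10/3 94/25 77/16
157/60 203/50 983/240
49/18 251/80 145/36

Derivation:
After step 1:
  10/3 7/2 5
  9/4 5 17/4
  11/4 19/5 5
  5/3 15/4 10/3
After step 2:
  109/36 101/24 17/4
  10/3 94/25 77/16
  157/60 203/50 983/240
  49/18 251/80 145/36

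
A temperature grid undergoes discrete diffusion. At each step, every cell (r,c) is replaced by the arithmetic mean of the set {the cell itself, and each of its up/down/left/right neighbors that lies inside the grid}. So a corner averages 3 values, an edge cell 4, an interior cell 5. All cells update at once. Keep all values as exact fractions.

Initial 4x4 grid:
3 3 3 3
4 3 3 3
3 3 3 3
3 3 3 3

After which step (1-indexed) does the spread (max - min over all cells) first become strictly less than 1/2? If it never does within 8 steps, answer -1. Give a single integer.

Step 1: max=10/3, min=3, spread=1/3
  -> spread < 1/2 first at step 1
Step 2: max=391/120, min=3, spread=31/120
Step 3: max=3451/1080, min=3, spread=211/1080
Step 4: max=340843/108000, min=3, spread=16843/108000
Step 5: max=3054643/972000, min=27079/9000, spread=130111/972000
Step 6: max=91122367/29160000, min=1627159/540000, spread=3255781/29160000
Step 7: max=2724753691/874800000, min=1631107/540000, spread=82360351/874800000
Step 8: max=81483316891/26244000000, min=294106441/97200000, spread=2074577821/26244000000

Answer: 1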